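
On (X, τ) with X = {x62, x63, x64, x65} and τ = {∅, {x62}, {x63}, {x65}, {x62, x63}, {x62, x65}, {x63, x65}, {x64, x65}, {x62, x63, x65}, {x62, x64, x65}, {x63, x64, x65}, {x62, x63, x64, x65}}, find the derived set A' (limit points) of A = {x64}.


A' = ∅

For each x ∈ X, list the open sets U ∈ τ with x ∈ U, then check whether U ∩ (A ∖ {x}) ≠ ∅ for every such U.
  x = x62: open {x62} ∋ x has {x62} ∩ (A ∖ {x62}) = ∅, so x is NOT a limit point.
  x = x63: open {x63} ∋ x has {x63} ∩ (A ∖ {x63}) = ∅, so x is NOT a limit point.
  x = x64: open {x64, x65} ∋ x has {x64, x65} ∩ (A ∖ {x64}) = ∅, so x is NOT a limit point.
  x = x65: open {x65} ∋ x has {x65} ∩ (A ∖ {x65}) = ∅, so x is NOT a limit point.
Collecting: A' = ∅.


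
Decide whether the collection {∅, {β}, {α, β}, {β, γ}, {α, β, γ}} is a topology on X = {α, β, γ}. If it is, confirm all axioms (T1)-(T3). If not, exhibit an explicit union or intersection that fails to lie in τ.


τ IS a topology on X.

Axiom (T1): ∅ ∈ τ? Yes; X ∈ τ? Yes.
Axiom (T2/T3): check pairwise unions and intersections of members of τ.
All pairwise intersections and unions checked — each lies in τ. Therefore τ satisfies (T1), (T2), (T3): it IS a topology on X.


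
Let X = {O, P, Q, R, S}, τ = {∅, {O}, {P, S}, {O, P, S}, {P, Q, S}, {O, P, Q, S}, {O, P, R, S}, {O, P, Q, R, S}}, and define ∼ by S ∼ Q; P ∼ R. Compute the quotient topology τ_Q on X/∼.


X/∼ = {[O], [P=R], [Q=S]}; |τ_Q| = 3.

Equivalence classes: [O], [P=R], [Q=S].
Quotient map π: X → X/∼ sends O ↦ [O], P ↦ [P=R], Q ↦ [Q=S], R ↦ [P=R], S ↦ [Q=S].
For each subset V ⊆ X/∼, compute π^{-1}(V) ⊆ X and check whether π^{-1}(V) ∈ τ. V is open in τ_Q iff π^{-1}(V) ∈ τ.
  V = {}: π^{-1}(V) = ∅ ∈ τ ✓.
  V = {[O]}: π^{-1}(V) = {O} ∈ τ ✓.
  V = {[P=R]}: π^{-1}(V) = {P, R} ∉ τ ✗.
  V = {[O], [P=R]}: π^{-1}(V) = {O, P, R} ∉ τ ✗.
  V = {[Q=S]}: π^{-1}(V) = {Q, S} ∉ τ ✗.
  V = {[O], [Q=S]}: π^{-1}(V) = {O, Q, S} ∉ τ ✗.
  V = {[P=R], [Q=S]}: π^{-1}(V) = {P, Q, R, S} ∉ τ ✗.
  V = {[O], [P=R], [Q=S]}: π^{-1}(V) = {O, P, Q, R, S} ∈ τ ✓.
Open sets in the quotient: τ_Q = {{}, {[O]}, {[O], [P=R], [Q=S]}} (3 elements).


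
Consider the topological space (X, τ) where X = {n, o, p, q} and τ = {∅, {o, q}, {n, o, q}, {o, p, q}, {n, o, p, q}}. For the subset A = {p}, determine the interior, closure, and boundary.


int(A) = ∅, cl(A) = {p}, ∂A = {p}.

Closed sets in (X, τ) are complements of opens:
  closed(X, τ) = {∅, {n}, {p}, {n, p}, {n, o, p, q}}.
int(A) = ⋃ {U ∈ τ : U ⊆ A}. Opens contained in A: ∅.
Taking the union of these: int(A) = ∅.
cl(A) = ⋂ {C closed : A ⊆ C}. Closed sets containing A: {p}, {n, p}, {n, o, p, q}.
Intersecting these: cl(A) = {p}.
∂A = cl(A) ∖ int(A) = {p} ∖ ∅ = {p}.


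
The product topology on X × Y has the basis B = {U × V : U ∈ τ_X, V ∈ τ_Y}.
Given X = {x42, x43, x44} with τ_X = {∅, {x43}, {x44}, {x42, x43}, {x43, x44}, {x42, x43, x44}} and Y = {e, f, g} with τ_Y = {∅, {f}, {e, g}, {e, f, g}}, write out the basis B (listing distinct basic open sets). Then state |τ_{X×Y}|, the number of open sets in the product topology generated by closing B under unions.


Basis B = {∅ × ∅, {x43} × {f}, {x44} × {f}, {x42, x43} × {f}, {x43} × {e, g}, {x43, x44} × {f}, {x44} × {e, g}, {x42, x43, x44} × {f}, {x43} × {e, f, g}, {x44} × {e, f, g}, {x42, x43} × {e, g}, {x43, x44} × {e, g}, {x42, x43} × {e, f, g}, {x42, x43, x44} × {e, g}, {x43, x44} × {e, f, g}, {x42, x43, x44} × {e, f, g}}; |τ_{X×Y}| = 36.

Enumerate products U × V with U ∈ τ_X, V ∈ τ_Y (deduplicated):
  ∅ × ∅ = {} (∅)
  {x43} × {f} = {(x43,f)}
  {x44} × {f} = {(x44,f)}
  {x42, x43} × {f} = {(x42,f), (x43,f)}
  {x43} × {e, g} = {(x43,e), (x43,g)}
  {x43, x44} × {f} = {(x43,f), (x44,f)}
  {x44} × {e, g} = {(x44,e), (x44,g)}
  {x42, x43, x44} × {f} = {(x42,f), (x43,f), (x44,f)}
  {x43} × {e, f, g} = {(x43,e), (x43,f), (x43,g)}
  {x44} × {e, f, g} = {(x44,e), (x44,f), (x44,g)}
  {x42, x43} × {e, g} = {(x42,e), (x42,g), (x43,e), (x43,g)}
  {x43, x44} × {e, g} = {(x43,e), (x43,g), (x44,e), (x44,g)}
  {x42, x43} × {e, f, g} = {(x42,e), (x42,f), (x42,g), (x43,e), (x43,f), (x43,g)}
  {x42, x43, x44} × {e, g} = {(x42,e), (x42,g), (x43,e), (x43,g), (x44,e), (x44,g)}
  {x43, x44} × {e, f, g} = {(x43,e), (x43,f), (x43,g), (x44,e), (x44,f), (x44,g)}
  {x42, x43, x44} × {e, f, g} = {(x42,e), (x42,f), (x42,g), (x43,e), (x43,f), (x43,g), (x44,e), (x44,f), (x44,g)}
These 16 distinct sets form the basis B.
Close under arbitrary unions to get τ_{X×Y}; counting gives |τ_{X×Y}| = 36.


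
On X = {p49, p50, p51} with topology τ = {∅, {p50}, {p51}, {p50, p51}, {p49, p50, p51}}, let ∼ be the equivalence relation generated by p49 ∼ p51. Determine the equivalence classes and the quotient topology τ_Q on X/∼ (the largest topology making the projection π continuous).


X/∼ = {[p49=p51], [p50]}; |τ_Q| = 3.

Equivalence classes: [p49=p51], [p50].
Quotient map π: X → X/∼ sends p49 ↦ [p49=p51], p50 ↦ [p50], p51 ↦ [p49=p51].
For each subset V ⊆ X/∼, compute π^{-1}(V) ⊆ X and check whether π^{-1}(V) ∈ τ. V is open in τ_Q iff π^{-1}(V) ∈ τ.
  V = {}: π^{-1}(V) = ∅ ∈ τ ✓.
  V = {[p49=p51]}: π^{-1}(V) = {p49, p51} ∉ τ ✗.
  V = {[p50]}: π^{-1}(V) = {p50} ∈ τ ✓.
  V = {[p49=p51], [p50]}: π^{-1}(V) = {p49, p50, p51} ∈ τ ✓.
Open sets in the quotient: τ_Q = {{}, {[p50]}, {[p49=p51], [p50]}} (3 elements).


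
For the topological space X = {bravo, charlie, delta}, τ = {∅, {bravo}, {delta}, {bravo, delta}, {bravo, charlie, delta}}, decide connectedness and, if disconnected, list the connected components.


(X, τ) is connected.

Find clopen sets (U ∈ τ with X ∖ U ∈ τ):
  U = ∅, X ∖ U = {bravo, charlie, delta} — both open, so U is clopen.
  U = {bravo, charlie, delta}, X ∖ U = ∅ — both open, so U is clopen.
Only trivial clopens (∅ and X) exist, so (X, τ) is connected.
Compute connected components by grouping points that agree on all clopens:
  component: {bravo, charlie, delta}


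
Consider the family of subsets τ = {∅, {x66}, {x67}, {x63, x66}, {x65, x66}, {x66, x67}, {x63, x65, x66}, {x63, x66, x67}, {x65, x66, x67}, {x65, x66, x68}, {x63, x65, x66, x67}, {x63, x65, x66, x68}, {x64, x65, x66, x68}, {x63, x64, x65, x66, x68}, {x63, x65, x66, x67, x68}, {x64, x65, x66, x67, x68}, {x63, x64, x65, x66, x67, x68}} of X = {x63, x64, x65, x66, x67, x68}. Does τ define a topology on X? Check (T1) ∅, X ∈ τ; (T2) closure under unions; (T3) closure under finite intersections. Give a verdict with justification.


τ is NOT a topology on X.

Axiom (T1): ∅ ∈ τ? Yes; X ∈ τ? Yes.
Axiom (T2/T3): check pairwise unions and intersections of members of τ.
Counterexample for (T2): {x67} ∪ {x65, x66, x68} = {x65, x66, x67, x68} ∉ τ. Therefore τ is NOT a topology.


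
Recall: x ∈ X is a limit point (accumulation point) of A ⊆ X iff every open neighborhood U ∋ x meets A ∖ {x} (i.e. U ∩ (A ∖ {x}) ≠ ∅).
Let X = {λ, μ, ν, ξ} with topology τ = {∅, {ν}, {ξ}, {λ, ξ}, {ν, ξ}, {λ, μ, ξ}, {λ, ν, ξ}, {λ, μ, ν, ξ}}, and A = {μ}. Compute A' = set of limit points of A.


A' = ∅

For each x ∈ X, list the open sets U ∈ τ with x ∈ U, then check whether U ∩ (A ∖ {x}) ≠ ∅ for every such U.
  x = λ: open {λ, ξ} ∋ x has {λ, ξ} ∩ (A ∖ {λ}) = ∅, so x is NOT a limit point.
  x = μ: open {λ, μ, ξ} ∋ x has {λ, μ, ξ} ∩ (A ∖ {μ}) = ∅, so x is NOT a limit point.
  x = ν: open {ν} ∋ x has {ν} ∩ (A ∖ {ν}) = ∅, so x is NOT a limit point.
  x = ξ: open {ξ} ∋ x has {ξ} ∩ (A ∖ {ξ}) = ∅, so x is NOT a limit point.
Collecting: A' = ∅.


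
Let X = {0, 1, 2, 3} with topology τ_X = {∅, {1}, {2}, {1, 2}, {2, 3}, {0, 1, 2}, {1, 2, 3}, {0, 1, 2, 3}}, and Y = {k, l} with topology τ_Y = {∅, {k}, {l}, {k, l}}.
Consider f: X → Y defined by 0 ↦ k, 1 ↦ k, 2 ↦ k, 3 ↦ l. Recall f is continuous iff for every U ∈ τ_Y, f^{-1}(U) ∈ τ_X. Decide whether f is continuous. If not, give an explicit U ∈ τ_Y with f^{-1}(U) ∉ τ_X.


f is NOT continuous.

Compute f^{-1}(U) for each U ∈ τ_Y:
  U = ∅: f^{-1}(U) = ∅ ∈ τ_X ✓.
  U = {k}: f^{-1}(U) = {0, 1, 2} ∈ τ_X ✓.
  U = {l}: f^{-1}(U) = {3} ∉ τ_X ✗.
  U = {k, l}: f^{-1}(U) = {0, 1, 2, 3} ∈ τ_X ✓.
Found U = {l} with f^{-1}(U) = {3} not in τ_X. Therefore f is NOT continuous.


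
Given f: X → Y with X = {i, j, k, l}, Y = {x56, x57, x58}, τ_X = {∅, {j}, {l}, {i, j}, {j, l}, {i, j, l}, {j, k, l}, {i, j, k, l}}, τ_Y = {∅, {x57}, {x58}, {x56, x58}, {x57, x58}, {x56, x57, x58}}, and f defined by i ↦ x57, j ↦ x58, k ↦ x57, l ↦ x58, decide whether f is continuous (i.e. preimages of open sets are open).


f is NOT continuous.

Compute f^{-1}(U) for each U ∈ τ_Y:
  U = ∅: f^{-1}(U) = ∅ ∈ τ_X ✓.
  U = {x57}: f^{-1}(U) = {i, k} ∉ τ_X ✗.
  U = {x58}: f^{-1}(U) = {j, l} ∈ τ_X ✓.
  U = {x56, x58}: f^{-1}(U) = {j, l} ∈ τ_X ✓.
  U = {x57, x58}: f^{-1}(U) = {i, j, k, l} ∈ τ_X ✓.
  U = {x56, x57, x58}: f^{-1}(U) = {i, j, k, l} ∈ τ_X ✓.
Found U = {x57} with f^{-1}(U) = {i, k} not in τ_X. Therefore f is NOT continuous.


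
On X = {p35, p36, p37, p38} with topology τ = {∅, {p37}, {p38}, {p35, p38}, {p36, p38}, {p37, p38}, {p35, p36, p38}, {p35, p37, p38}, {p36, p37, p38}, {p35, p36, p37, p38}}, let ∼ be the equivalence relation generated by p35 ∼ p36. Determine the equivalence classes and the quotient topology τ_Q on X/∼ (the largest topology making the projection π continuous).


X/∼ = {[p35=p36], [p37], [p38]}; |τ_Q| = 6.

Equivalence classes: [p35=p36], [p37], [p38].
Quotient map π: X → X/∼ sends p35 ↦ [p35=p36], p36 ↦ [p35=p36], p37 ↦ [p37], p38 ↦ [p38].
For each subset V ⊆ X/∼, compute π^{-1}(V) ⊆ X and check whether π^{-1}(V) ∈ τ. V is open in τ_Q iff π^{-1}(V) ∈ τ.
  V = {}: π^{-1}(V) = ∅ ∈ τ ✓.
  V = {[p35=p36]}: π^{-1}(V) = {p35, p36} ∉ τ ✗.
  V = {[p37]}: π^{-1}(V) = {p37} ∈ τ ✓.
  V = {[p35=p36], [p37]}: π^{-1}(V) = {p35, p36, p37} ∉ τ ✗.
  V = {[p38]}: π^{-1}(V) = {p38} ∈ τ ✓.
  V = {[p35=p36], [p38]}: π^{-1}(V) = {p35, p36, p38} ∈ τ ✓.
  V = {[p37], [p38]}: π^{-1}(V) = {p37, p38} ∈ τ ✓.
  V = {[p35=p36], [p37], [p38]}: π^{-1}(V) = {p35, p36, p37, p38} ∈ τ ✓.
Open sets in the quotient: τ_Q = {{}, {[p37]}, {[p38]}, {[p35=p36], [p38]}, {[p37], [p38]}, {[p35=p36], [p37], [p38]}} (6 elements).


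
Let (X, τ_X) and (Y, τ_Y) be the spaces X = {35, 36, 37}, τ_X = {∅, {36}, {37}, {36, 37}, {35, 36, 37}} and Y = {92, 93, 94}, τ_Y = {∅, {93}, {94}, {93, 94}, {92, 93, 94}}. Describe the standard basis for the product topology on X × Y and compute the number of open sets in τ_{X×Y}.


Basis B = {∅ × ∅, {36} × {93}, {36} × {94}, {37} × {93}, {37} × {94}, {36} × {93, 94}, {36, 37} × {93}, {36, 37} × {94}, {37} × {93, 94}, {35, 36, 37} × {93}, {35, 36, 37} × {94}, {36} × {92, 93, 94}, {37} × {92, 93, 94}, {36, 37} × {93, 94}, {35, 36, 37} × {93, 94}, {36, 37} × {92, 93, 94}, {35, 36, 37} × {92, 93, 94}}; |τ_{X×Y}| = 48.

Enumerate products U × V with U ∈ τ_X, V ∈ τ_Y (deduplicated):
  ∅ × ∅ = {} (∅)
  {36} × {93} = {(36,93)}
  {36} × {94} = {(36,94)}
  {37} × {93} = {(37,93)}
  {37} × {94} = {(37,94)}
  {36} × {93, 94} = {(36,93), (36,94)}
  {36, 37} × {93} = {(36,93), (37,93)}
  {36, 37} × {94} = {(36,94), (37,94)}
  {37} × {93, 94} = {(37,93), (37,94)}
  {35, 36, 37} × {93} = {(35,93), (36,93), (37,93)}
  {35, 36, 37} × {94} = {(35,94), (36,94), (37,94)}
  {36} × {92, 93, 94} = {(36,92), (36,93), (36,94)}
  {37} × {92, 93, 94} = {(37,92), (37,93), (37,94)}
  {36, 37} × {93, 94} = {(36,93), (36,94), (37,93), (37,94)}
  {35, 36, 37} × {93, 94} = {(35,93), (35,94), (36,93), (36,94), (37,93), (37,94)}
  {36, 37} × {92, 93, 94} = {(36,92), (36,93), (36,94), (37,92), (37,93), (37,94)}
  {35, 36, 37} × {92, 93, 94} = {(35,92), (35,93), (35,94), (36,92), (36,93), (36,94), (37,92), (37,93), (37,94)}
These 17 distinct sets form the basis B.
Close under arbitrary unions to get τ_{X×Y}; counting gives |τ_{X×Y}| = 48.


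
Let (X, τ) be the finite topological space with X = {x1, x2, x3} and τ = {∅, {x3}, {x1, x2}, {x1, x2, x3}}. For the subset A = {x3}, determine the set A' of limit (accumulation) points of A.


A' = ∅

For each x ∈ X, list the open sets U ∈ τ with x ∈ U, then check whether U ∩ (A ∖ {x}) ≠ ∅ for every such U.
  x = x1: open {x1, x2} ∋ x has {x1, x2} ∩ (A ∖ {x1}) = ∅, so x is NOT a limit point.
  x = x2: open {x1, x2} ∋ x has {x1, x2} ∩ (A ∖ {x2}) = ∅, so x is NOT a limit point.
  x = x3: open {x3} ∋ x has {x3} ∩ (A ∖ {x3}) = ∅, so x is NOT a limit point.
Collecting: A' = ∅.


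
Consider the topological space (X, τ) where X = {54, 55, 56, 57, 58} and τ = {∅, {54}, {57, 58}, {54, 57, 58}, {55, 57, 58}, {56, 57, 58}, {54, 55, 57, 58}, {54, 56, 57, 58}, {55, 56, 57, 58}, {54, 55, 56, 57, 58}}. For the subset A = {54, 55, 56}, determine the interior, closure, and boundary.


int(A) = {54}, cl(A) = {54, 55, 56}, ∂A = {55, 56}.

Closed sets in (X, τ) are complements of opens:
  closed(X, τ) = {∅, {54}, {55}, {56}, {54, 55}, {54, 56}, {55, 56}, {54, 55, 56}, {55, 56, 57, 58}, {54, 55, 56, 57, 58}}.
int(A) = ⋃ {U ∈ τ : U ⊆ A}. Opens contained in A: ∅, {54}.
Taking the union of these: int(A) = {54}.
cl(A) = ⋂ {C closed : A ⊆ C}. Closed sets containing A: {54, 55, 56}, {54, 55, 56, 57, 58}.
Intersecting these: cl(A) = {54, 55, 56}.
∂A = cl(A) ∖ int(A) = {54, 55, 56} ∖ {54} = {55, 56}.


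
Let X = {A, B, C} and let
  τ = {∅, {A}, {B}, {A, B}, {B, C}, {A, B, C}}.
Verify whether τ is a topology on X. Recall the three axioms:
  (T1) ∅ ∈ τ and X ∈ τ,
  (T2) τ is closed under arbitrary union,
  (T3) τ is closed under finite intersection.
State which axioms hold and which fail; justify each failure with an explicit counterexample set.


τ IS a topology on X.

Axiom (T1): ∅ ∈ τ? Yes; X ∈ τ? Yes.
Axiom (T2/T3): check pairwise unions and intersections of members of τ.
All pairwise intersections and unions checked — each lies in τ. Therefore τ satisfies (T1), (T2), (T3): it IS a topology on X.


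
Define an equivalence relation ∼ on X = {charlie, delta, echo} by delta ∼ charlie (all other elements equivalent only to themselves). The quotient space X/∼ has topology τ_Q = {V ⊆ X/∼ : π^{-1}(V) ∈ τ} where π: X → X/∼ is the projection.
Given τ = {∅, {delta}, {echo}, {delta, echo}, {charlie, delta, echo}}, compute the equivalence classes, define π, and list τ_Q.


X/∼ = {[charlie=delta], [echo]}; |τ_Q| = 3.

Equivalence classes: [charlie=delta], [echo].
Quotient map π: X → X/∼ sends charlie ↦ [charlie=delta], delta ↦ [charlie=delta], echo ↦ [echo].
For each subset V ⊆ X/∼, compute π^{-1}(V) ⊆ X and check whether π^{-1}(V) ∈ τ. V is open in τ_Q iff π^{-1}(V) ∈ τ.
  V = {}: π^{-1}(V) = ∅ ∈ τ ✓.
  V = {[charlie=delta]}: π^{-1}(V) = {charlie, delta} ∉ τ ✗.
  V = {[echo]}: π^{-1}(V) = {echo} ∈ τ ✓.
  V = {[charlie=delta], [echo]}: π^{-1}(V) = {charlie, delta, echo} ∈ τ ✓.
Open sets in the quotient: τ_Q = {{}, {[echo]}, {[charlie=delta], [echo]}} (3 elements).


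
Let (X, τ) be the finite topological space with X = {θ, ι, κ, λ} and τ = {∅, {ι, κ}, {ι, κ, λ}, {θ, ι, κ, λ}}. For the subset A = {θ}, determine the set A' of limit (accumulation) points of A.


A' = ∅

For each x ∈ X, list the open sets U ∈ τ with x ∈ U, then check whether U ∩ (A ∖ {x}) ≠ ∅ for every such U.
  x = θ: open {θ, ι, κ, λ} ∋ x has {θ, ι, κ, λ} ∩ (A ∖ {θ}) = ∅, so x is NOT a limit point.
  x = ι: open {ι, κ} ∋ x has {ι, κ} ∩ (A ∖ {ι}) = ∅, so x is NOT a limit point.
  x = κ: open {ι, κ} ∋ x has {ι, κ} ∩ (A ∖ {κ}) = ∅, so x is NOT a limit point.
  x = λ: open {ι, κ, λ} ∋ x has {ι, κ, λ} ∩ (A ∖ {λ}) = ∅, so x is NOT a limit point.
Collecting: A' = ∅.


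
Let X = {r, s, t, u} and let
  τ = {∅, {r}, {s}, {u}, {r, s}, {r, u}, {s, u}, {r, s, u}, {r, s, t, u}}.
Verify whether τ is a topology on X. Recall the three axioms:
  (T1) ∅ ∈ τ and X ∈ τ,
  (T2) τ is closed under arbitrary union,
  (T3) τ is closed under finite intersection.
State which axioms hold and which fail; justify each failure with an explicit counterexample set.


τ IS a topology on X.

Axiom (T1): ∅ ∈ τ? Yes; X ∈ τ? Yes.
Axiom (T2/T3): check pairwise unions and intersections of members of τ.
All pairwise intersections and unions checked — each lies in τ. Therefore τ satisfies (T1), (T2), (T3): it IS a topology on X.


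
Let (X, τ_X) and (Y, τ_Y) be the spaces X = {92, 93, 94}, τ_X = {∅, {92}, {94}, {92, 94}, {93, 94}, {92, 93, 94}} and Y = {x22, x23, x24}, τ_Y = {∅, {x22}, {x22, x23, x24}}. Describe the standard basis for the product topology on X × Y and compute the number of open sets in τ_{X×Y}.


Basis B = {∅ × ∅, {92} × {x22}, {94} × {x22}, {92, 94} × {x22}, {93, 94} × {x22}, {92} × {x22, x23, x24}, {92, 93, 94} × {x22}, {94} × {x22, x23, x24}, {92, 94} × {x22, x23, x24}, {93, 94} × {x22, x23, x24}, {92, 93, 94} × {x22, x23, x24}}; |τ_{X×Y}| = 18.

Enumerate products U × V with U ∈ τ_X, V ∈ τ_Y (deduplicated):
  ∅ × ∅ = {} (∅)
  {92} × {x22} = {(92,x22)}
  {94} × {x22} = {(94,x22)}
  {92, 94} × {x22} = {(92,x22), (94,x22)}
  {93, 94} × {x22} = {(93,x22), (94,x22)}
  {92} × {x22, x23, x24} = {(92,x22), (92,x23), (92,x24)}
  {92, 93, 94} × {x22} = {(92,x22), (93,x22), (94,x22)}
  {94} × {x22, x23, x24} = {(94,x22), (94,x23), (94,x24)}
  {92, 94} × {x22, x23, x24} = {(92,x22), (92,x23), (92,x24), (94,x22), (94,x23), (94,x24)}
  {93, 94} × {x22, x23, x24} = {(93,x22), (93,x23), (93,x24), (94,x22), (94,x23), (94,x24)}
  {92, 93, 94} × {x22, x23, x24} = {(92,x22), (92,x23), (92,x24), (93,x22), (93,x23), (93,x24), (94,x22), (94,x23), (94,x24)}
These 11 distinct sets form the basis B.
Close under arbitrary unions to get τ_{X×Y}; counting gives |τ_{X×Y}| = 18.


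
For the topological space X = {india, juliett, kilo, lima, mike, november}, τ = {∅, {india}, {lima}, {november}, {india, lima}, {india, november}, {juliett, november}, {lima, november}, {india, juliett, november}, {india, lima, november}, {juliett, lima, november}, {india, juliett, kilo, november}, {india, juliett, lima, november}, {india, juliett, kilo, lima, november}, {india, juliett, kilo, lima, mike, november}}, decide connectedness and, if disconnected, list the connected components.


(X, τ) is connected.

Find clopen sets (U ∈ τ with X ∖ U ∈ τ):
  U = ∅, X ∖ U = {india, juliett, kilo, lima, mike, november} — both open, so U is clopen.
  U = {india, juliett, kilo, lima, mike, november}, X ∖ U = ∅ — both open, so U is clopen.
Only trivial clopens (∅ and X) exist, so (X, τ) is connected.
Compute connected components by grouping points that agree on all clopens:
  component: {india, juliett, kilo, lima, mike, november}


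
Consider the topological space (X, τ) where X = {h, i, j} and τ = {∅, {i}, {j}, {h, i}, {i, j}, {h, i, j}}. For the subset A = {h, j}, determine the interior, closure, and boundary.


int(A) = {j}, cl(A) = {h, j}, ∂A = {h}.

Closed sets in (X, τ) are complements of opens:
  closed(X, τ) = {∅, {h}, {j}, {h, i}, {h, j}, {h, i, j}}.
int(A) = ⋃ {U ∈ τ : U ⊆ A}. Opens contained in A: ∅, {j}.
Taking the union of these: int(A) = {j}.
cl(A) = ⋂ {C closed : A ⊆ C}. Closed sets containing A: {h, j}, {h, i, j}.
Intersecting these: cl(A) = {h, j}.
∂A = cl(A) ∖ int(A) = {h, j} ∖ {j} = {h}.


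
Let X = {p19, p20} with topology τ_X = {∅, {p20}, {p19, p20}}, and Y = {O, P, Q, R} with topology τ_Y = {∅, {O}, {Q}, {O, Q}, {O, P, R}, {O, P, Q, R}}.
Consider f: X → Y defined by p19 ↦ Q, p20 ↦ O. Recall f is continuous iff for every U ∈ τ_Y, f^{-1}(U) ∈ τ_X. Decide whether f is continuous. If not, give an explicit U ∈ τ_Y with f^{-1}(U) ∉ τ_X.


f is NOT continuous.

Compute f^{-1}(U) for each U ∈ τ_Y:
  U = ∅: f^{-1}(U) = ∅ ∈ τ_X ✓.
  U = {O}: f^{-1}(U) = {p20} ∈ τ_X ✓.
  U = {Q}: f^{-1}(U) = {p19} ∉ τ_X ✗.
  U = {O, Q}: f^{-1}(U) = {p19, p20} ∈ τ_X ✓.
  U = {O, P, R}: f^{-1}(U) = {p20} ∈ τ_X ✓.
  U = {O, P, Q, R}: f^{-1}(U) = {p19, p20} ∈ τ_X ✓.
Found U = {Q} with f^{-1}(U) = {p19} not in τ_X. Therefore f is NOT continuous.


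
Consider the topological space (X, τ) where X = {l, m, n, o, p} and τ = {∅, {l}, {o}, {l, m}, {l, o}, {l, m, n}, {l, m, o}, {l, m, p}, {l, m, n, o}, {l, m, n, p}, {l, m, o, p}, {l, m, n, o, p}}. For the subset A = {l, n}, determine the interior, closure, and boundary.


int(A) = {l}, cl(A) = {l, m, n, p}, ∂A = {m, n, p}.

Closed sets in (X, τ) are complements of opens:
  closed(X, τ) = {∅, {n}, {o}, {p}, {n, o}, {n, p}, {o, p}, {m, n, p}, {n, o, p}, {l, m, n, p}, {m, n, o, p}, {l, m, n, o, p}}.
int(A) = ⋃ {U ∈ τ : U ⊆ A}. Opens contained in A: ∅, {l}.
Taking the union of these: int(A) = {l}.
cl(A) = ⋂ {C closed : A ⊆ C}. Closed sets containing A: {l, m, n, p}, {l, m, n, o, p}.
Intersecting these: cl(A) = {l, m, n, p}.
∂A = cl(A) ∖ int(A) = {l, m, n, p} ∖ {l} = {m, n, p}.


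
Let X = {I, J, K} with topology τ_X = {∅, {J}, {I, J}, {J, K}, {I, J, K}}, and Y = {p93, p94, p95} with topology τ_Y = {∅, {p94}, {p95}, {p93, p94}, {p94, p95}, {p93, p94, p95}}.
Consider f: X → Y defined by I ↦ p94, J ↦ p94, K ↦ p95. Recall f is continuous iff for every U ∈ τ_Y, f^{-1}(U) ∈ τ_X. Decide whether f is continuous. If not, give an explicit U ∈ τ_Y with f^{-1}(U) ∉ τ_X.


f is NOT continuous.

Compute f^{-1}(U) for each U ∈ τ_Y:
  U = ∅: f^{-1}(U) = ∅ ∈ τ_X ✓.
  U = {p94}: f^{-1}(U) = {I, J} ∈ τ_X ✓.
  U = {p95}: f^{-1}(U) = {K} ∉ τ_X ✗.
  U = {p93, p94}: f^{-1}(U) = {I, J} ∈ τ_X ✓.
  U = {p94, p95}: f^{-1}(U) = {I, J, K} ∈ τ_X ✓.
  U = {p93, p94, p95}: f^{-1}(U) = {I, J, K} ∈ τ_X ✓.
Found U = {p95} with f^{-1}(U) = {K} not in τ_X. Therefore f is NOT continuous.


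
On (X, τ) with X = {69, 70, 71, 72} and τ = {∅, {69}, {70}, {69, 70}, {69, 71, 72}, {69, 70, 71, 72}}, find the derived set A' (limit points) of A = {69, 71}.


A' = {71, 72}

For each x ∈ X, list the open sets U ∈ τ with x ∈ U, then check whether U ∩ (A ∖ {x}) ≠ ∅ for every such U.
  x = 69: open {69} ∋ x has {69} ∩ (A ∖ {69}) = ∅, so x is NOT a limit point.
  x = 70: open {70} ∋ x has {70} ∩ (A ∖ {70}) = ∅, so x is NOT a limit point.
  x = 71: opens ∋ x are {69, 71, 72}, {69, 70, 71, 72}; each meets A ∖ {71}, so x IS a limit point.
  x = 72: opens ∋ x are {69, 71, 72}, {69, 70, 71, 72}; each meets A ∖ {72}, so x IS a limit point.
Collecting: A' = {71, 72}.


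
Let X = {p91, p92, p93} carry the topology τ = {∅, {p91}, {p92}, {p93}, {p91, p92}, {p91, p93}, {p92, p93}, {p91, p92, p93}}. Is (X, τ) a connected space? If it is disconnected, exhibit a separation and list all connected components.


(X, τ) is disconnected; components = [{p91}, {p92}, {p93}].

Find clopen sets (U ∈ τ with X ∖ U ∈ τ):
  U = ∅, X ∖ U = {p91, p92, p93} — both open, so U is clopen.
  U = {p91}, X ∖ U = {p92, p93} — both open, so U is clopen.
  U = {p92}, X ∖ U = {p91, p93} — both open, so U is clopen.
  U = {p93}, X ∖ U = {p91, p92} — both open, so U is clopen.
  U = {p91, p92}, X ∖ U = {p93} — both open, so U is clopen.
  U = {p91, p93}, X ∖ U = {p92} — both open, so U is clopen.
  U = {p92, p93}, X ∖ U = {p91} — both open, so U is clopen.
  U = {p91, p92, p93}, X ∖ U = ∅ — both open, so U is clopen.
Nontrivial clopen(s) exist: e.g. {p91, p92}. So (X, τ) is disconnected.
Compute connected components by grouping points that agree on all clopens:
  component: {p91}
  component: {p92}
  component: {p93}


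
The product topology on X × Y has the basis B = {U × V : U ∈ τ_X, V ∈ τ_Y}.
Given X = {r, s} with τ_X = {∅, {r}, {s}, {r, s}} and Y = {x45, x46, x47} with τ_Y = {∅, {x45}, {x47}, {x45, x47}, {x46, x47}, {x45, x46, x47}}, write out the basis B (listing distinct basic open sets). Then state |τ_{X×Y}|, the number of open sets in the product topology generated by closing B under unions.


Basis B = {∅ × ∅, {r} × {x45}, {r} × {x47}, {s} × {x45}, {s} × {x47}, {r} × {x45, x47}, {r, s} × {x45}, {r} × {x46, x47}, {r, s} × {x47}, {s} × {x45, x47}, {s} × {x46, x47}, {r} × {x45, x46, x47}, {s} × {x45, x46, x47}, {r, s} × {x45, x47}, {r, s} × {x46, x47}, {r, s} × {x45, x46, x47}}; |τ_{X×Y}| = 36.

Enumerate products U × V with U ∈ τ_X, V ∈ τ_Y (deduplicated):
  ∅ × ∅ = {} (∅)
  {r} × {x45} = {(r,x45)}
  {r} × {x47} = {(r,x47)}
  {s} × {x45} = {(s,x45)}
  {s} × {x47} = {(s,x47)}
  {r} × {x45, x47} = {(r,x45), (r,x47)}
  {r, s} × {x45} = {(r,x45), (s,x45)}
  {r} × {x46, x47} = {(r,x46), (r,x47)}
  {r, s} × {x47} = {(r,x47), (s,x47)}
  {s} × {x45, x47} = {(s,x45), (s,x47)}
  {s} × {x46, x47} = {(s,x46), (s,x47)}
  {r} × {x45, x46, x47} = {(r,x45), (r,x46), (r,x47)}
  {s} × {x45, x46, x47} = {(s,x45), (s,x46), (s,x47)}
  {r, s} × {x45, x47} = {(r,x45), (r,x47), (s,x45), (s,x47)}
  {r, s} × {x46, x47} = {(r,x46), (r,x47), (s,x46), (s,x47)}
  {r, s} × {x45, x46, x47} = {(r,x45), (r,x46), (r,x47), (s,x45), (s,x46), (s,x47)}
These 16 distinct sets form the basis B.
Close under arbitrary unions to get τ_{X×Y}; counting gives |τ_{X×Y}| = 36.


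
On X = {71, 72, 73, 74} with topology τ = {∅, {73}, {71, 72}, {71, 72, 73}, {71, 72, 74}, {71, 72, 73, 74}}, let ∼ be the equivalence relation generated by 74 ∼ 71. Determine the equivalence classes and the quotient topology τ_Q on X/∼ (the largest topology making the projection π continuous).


X/∼ = {[71=74], [72], [73]}; |τ_Q| = 4.

Equivalence classes: [71=74], [72], [73].
Quotient map π: X → X/∼ sends 71 ↦ [71=74], 72 ↦ [72], 73 ↦ [73], 74 ↦ [71=74].
For each subset V ⊆ X/∼, compute π^{-1}(V) ⊆ X and check whether π^{-1}(V) ∈ τ. V is open in τ_Q iff π^{-1}(V) ∈ τ.
  V = {}: π^{-1}(V) = ∅ ∈ τ ✓.
  V = {[71=74]}: π^{-1}(V) = {71, 74} ∉ τ ✗.
  V = {[72]}: π^{-1}(V) = {72} ∉ τ ✗.
  V = {[71=74], [72]}: π^{-1}(V) = {71, 72, 74} ∈ τ ✓.
  V = {[73]}: π^{-1}(V) = {73} ∈ τ ✓.
  V = {[71=74], [73]}: π^{-1}(V) = {71, 73, 74} ∉ τ ✗.
  V = {[72], [73]}: π^{-1}(V) = {72, 73} ∉ τ ✗.
  V = {[71=74], [72], [73]}: π^{-1}(V) = {71, 72, 73, 74} ∈ τ ✓.
Open sets in the quotient: τ_Q = {{}, {[71=74], [72]}, {[73]}, {[71=74], [72], [73]}} (4 elements).


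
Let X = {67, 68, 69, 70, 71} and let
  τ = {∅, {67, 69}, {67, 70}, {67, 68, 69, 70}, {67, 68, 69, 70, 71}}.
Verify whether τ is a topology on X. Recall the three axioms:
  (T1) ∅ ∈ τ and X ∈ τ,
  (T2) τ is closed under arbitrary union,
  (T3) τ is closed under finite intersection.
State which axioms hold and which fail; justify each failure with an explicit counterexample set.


τ is NOT a topology on X.

Axiom (T1): ∅ ∈ τ? Yes; X ∈ τ? Yes.
Axiom (T2/T3): check pairwise unions and intersections of members of τ.
Counterexample for (T3): {67, 69} ∩ {67, 70} = {67} ∉ τ. Therefore τ is NOT a topology.


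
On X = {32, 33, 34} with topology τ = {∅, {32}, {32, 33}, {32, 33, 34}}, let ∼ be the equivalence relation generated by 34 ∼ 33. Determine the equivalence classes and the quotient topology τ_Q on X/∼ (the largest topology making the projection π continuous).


X/∼ = {[32], [33=34]}; |τ_Q| = 3.

Equivalence classes: [32], [33=34].
Quotient map π: X → X/∼ sends 32 ↦ [32], 33 ↦ [33=34], 34 ↦ [33=34].
For each subset V ⊆ X/∼, compute π^{-1}(V) ⊆ X and check whether π^{-1}(V) ∈ τ. V is open in τ_Q iff π^{-1}(V) ∈ τ.
  V = {}: π^{-1}(V) = ∅ ∈ τ ✓.
  V = {[32]}: π^{-1}(V) = {32} ∈ τ ✓.
  V = {[33=34]}: π^{-1}(V) = {33, 34} ∉ τ ✗.
  V = {[32], [33=34]}: π^{-1}(V) = {32, 33, 34} ∈ τ ✓.
Open sets in the quotient: τ_Q = {{}, {[32]}, {[32], [33=34]}} (3 elements).


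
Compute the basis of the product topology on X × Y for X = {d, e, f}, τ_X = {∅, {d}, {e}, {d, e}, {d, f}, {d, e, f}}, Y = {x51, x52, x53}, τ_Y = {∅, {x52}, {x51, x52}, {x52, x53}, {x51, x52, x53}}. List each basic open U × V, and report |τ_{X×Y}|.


Basis B = {∅ × ∅, {d} × {x52}, {e} × {x52}, {d} × {x51, x52}, {d} × {x52, x53}, {d, e} × {x52}, {d, f} × {x52}, {e} × {x51, x52}, {e} × {x52, x53}, {d} × {x51, x52, x53}, {d, e, f} × {x52}, {e} × {x51, x52, x53}, {d, e} × {x51, x52}, {d, f} × {x51, x52}, {d, e} × {x52, x53}, {d, f} × {x52, x53}, {d, e} × {x51, x52, x53}, {d, f} × {x51, x52, x53}, {d, e, f} × {x51, x52}, {d, e, f} × {x52, x53}, {d, e, f} × {x51, x52, x53}}; |τ_{X×Y}| = 70.

Enumerate products U × V with U ∈ τ_X, V ∈ τ_Y (deduplicated):
  ∅ × ∅ = {} (∅)
  {d} × {x52} = {(d,x52)}
  {e} × {x52} = {(e,x52)}
  {d} × {x51, x52} = {(d,x51), (d,x52)}
  {d} × {x52, x53} = {(d,x52), (d,x53)}
  {d, e} × {x52} = {(d,x52), (e,x52)}
  {d, f} × {x52} = {(d,x52), (f,x52)}
  {e} × {x51, x52} = {(e,x51), (e,x52)}
  {e} × {x52, x53} = {(e,x52), (e,x53)}
  {d} × {x51, x52, x53} = {(d,x51), (d,x52), (d,x53)}
  {d, e, f} × {x52} = {(d,x52), (e,x52), (f,x52)}
  {e} × {x51, x52, x53} = {(e,x51), (e,x52), (e,x53)}
  {d, e} × {x51, x52} = {(d,x51), (d,x52), (e,x51), (e,x52)}
  {d, f} × {x51, x52} = {(d,x51), (d,x52), (f,x51), (f,x52)}
  {d, e} × {x52, x53} = {(d,x52), (d,x53), (e,x52), (e,x53)}
  {d, f} × {x52, x53} = {(d,x52), (d,x53), (f,x52), (f,x53)}
  {d, e} × {x51, x52, x53} = {(d,x51), (d,x52), (d,x53), (e,x51), (e,x52), (e,x53)}
  {d, f} × {x51, x52, x53} = {(d,x51), (d,x52), (d,x53), (f,x51), (f,x52), (f,x53)}
  {d, e, f} × {x51, x52} = {(d,x51), (d,x52), (e,x51), (e,x52), (f,x51), (f,x52)}
  {d, e, f} × {x52, x53} = {(d,x52), (d,x53), (e,x52), (e,x53), (f,x52), (f,x53)}
  {d, e, f} × {x51, x52, x53} = {(d,x51), (d,x52), (d,x53), (e,x51), (e,x52), (e,x53), (f,x51), (f,x52), (f,x53)}
These 21 distinct sets form the basis B.
Close under arbitrary unions to get τ_{X×Y}; counting gives |τ_{X×Y}| = 70.


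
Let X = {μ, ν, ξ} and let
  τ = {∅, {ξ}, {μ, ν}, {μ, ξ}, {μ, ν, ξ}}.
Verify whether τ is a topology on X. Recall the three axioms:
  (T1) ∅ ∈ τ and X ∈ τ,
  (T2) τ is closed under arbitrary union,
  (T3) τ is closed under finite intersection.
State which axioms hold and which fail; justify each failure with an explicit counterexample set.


τ is NOT a topology on X.

Axiom (T1): ∅ ∈ τ? Yes; X ∈ τ? Yes.
Axiom (T2/T3): check pairwise unions and intersections of members of τ.
Counterexample for (T3): {μ, ν} ∩ {μ, ξ} = {μ} ∉ τ. Therefore τ is NOT a topology.


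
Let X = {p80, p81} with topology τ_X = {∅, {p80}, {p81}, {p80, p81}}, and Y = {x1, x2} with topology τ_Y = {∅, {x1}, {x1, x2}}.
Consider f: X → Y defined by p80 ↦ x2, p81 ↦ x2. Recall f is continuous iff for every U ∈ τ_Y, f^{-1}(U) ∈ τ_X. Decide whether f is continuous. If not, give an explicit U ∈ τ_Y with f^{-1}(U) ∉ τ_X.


f IS continuous.

Compute f^{-1}(U) for each U ∈ τ_Y:
  U = ∅: f^{-1}(U) = ∅ ∈ τ_X ✓.
  U = {x1}: f^{-1}(U) = ∅ ∈ τ_X ✓.
  U = {x1, x2}: f^{-1}(U) = {p80, p81} ∈ τ_X ✓.
Every preimage lies in τ_X, so f IS continuous.


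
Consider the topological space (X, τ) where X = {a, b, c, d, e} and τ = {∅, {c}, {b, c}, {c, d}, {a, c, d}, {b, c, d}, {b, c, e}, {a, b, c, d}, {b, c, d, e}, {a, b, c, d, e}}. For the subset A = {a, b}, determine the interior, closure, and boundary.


int(A) = ∅, cl(A) = {a, b, e}, ∂A = {a, b, e}.

Closed sets in (X, τ) are complements of opens:
  closed(X, τ) = {∅, {a}, {e}, {a, d}, {a, e}, {b, e}, {a, b, e}, {a, d, e}, {a, b, d, e}, {a, b, c, d, e}}.
int(A) = ⋃ {U ∈ τ : U ⊆ A}. Opens contained in A: ∅.
Taking the union of these: int(A) = ∅.
cl(A) = ⋂ {C closed : A ⊆ C}. Closed sets containing A: {a, b, e}, {a, b, d, e}, {a, b, c, d, e}.
Intersecting these: cl(A) = {a, b, e}.
∂A = cl(A) ∖ int(A) = {a, b, e} ∖ ∅ = {a, b, e}.


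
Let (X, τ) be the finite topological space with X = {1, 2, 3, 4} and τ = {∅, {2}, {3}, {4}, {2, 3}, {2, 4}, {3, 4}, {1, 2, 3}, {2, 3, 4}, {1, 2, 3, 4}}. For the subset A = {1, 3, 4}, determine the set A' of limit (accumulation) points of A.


A' = {1}

For each x ∈ X, list the open sets U ∈ τ with x ∈ U, then check whether U ∩ (A ∖ {x}) ≠ ∅ for every such U.
  x = 1: opens ∋ x are {1, 2, 3}, {1, 2, 3, 4}; each meets A ∖ {1}, so x IS a limit point.
  x = 2: open {2} ∋ x has {2} ∩ (A ∖ {2}) = ∅, so x is NOT a limit point.
  x = 3: open {3} ∋ x has {3} ∩ (A ∖ {3}) = ∅, so x is NOT a limit point.
  x = 4: open {4} ∋ x has {4} ∩ (A ∖ {4}) = ∅, so x is NOT a limit point.
Collecting: A' = {1}.


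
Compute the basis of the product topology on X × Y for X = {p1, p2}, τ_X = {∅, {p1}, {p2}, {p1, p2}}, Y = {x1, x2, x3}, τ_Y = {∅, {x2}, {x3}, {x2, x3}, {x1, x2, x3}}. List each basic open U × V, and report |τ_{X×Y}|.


Basis B = {∅ × ∅, {p1} × {x2}, {p1} × {x3}, {p2} × {x2}, {p2} × {x3}, {p1} × {x2, x3}, {p1, p2} × {x2}, {p1, p2} × {x3}, {p2} × {x2, x3}, {p1} × {x1, x2, x3}, {p2} × {x1, x2, x3}, {p1, p2} × {x2, x3}, {p1, p2} × {x1, x2, x3}}; |τ_{X×Y}| = 25.

Enumerate products U × V with U ∈ τ_X, V ∈ τ_Y (deduplicated):
  ∅ × ∅ = {} (∅)
  {p1} × {x2} = {(p1,x2)}
  {p1} × {x3} = {(p1,x3)}
  {p2} × {x2} = {(p2,x2)}
  {p2} × {x3} = {(p2,x3)}
  {p1} × {x2, x3} = {(p1,x2), (p1,x3)}
  {p1, p2} × {x2} = {(p1,x2), (p2,x2)}
  {p1, p2} × {x3} = {(p1,x3), (p2,x3)}
  {p2} × {x2, x3} = {(p2,x2), (p2,x3)}
  {p1} × {x1, x2, x3} = {(p1,x1), (p1,x2), (p1,x3)}
  {p2} × {x1, x2, x3} = {(p2,x1), (p2,x2), (p2,x3)}
  {p1, p2} × {x2, x3} = {(p1,x2), (p1,x3), (p2,x2), (p2,x3)}
  {p1, p2} × {x1, x2, x3} = {(p1,x1), (p1,x2), (p1,x3), (p2,x1), (p2,x2), (p2,x3)}
These 13 distinct sets form the basis B.
Close under arbitrary unions to get τ_{X×Y}; counting gives |τ_{X×Y}| = 25.


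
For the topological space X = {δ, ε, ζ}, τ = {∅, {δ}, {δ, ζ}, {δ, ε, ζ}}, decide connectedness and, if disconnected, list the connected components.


(X, τ) is connected.

Find clopen sets (U ∈ τ with X ∖ U ∈ τ):
  U = ∅, X ∖ U = {δ, ε, ζ} — both open, so U is clopen.
  U = {δ, ε, ζ}, X ∖ U = ∅ — both open, so U is clopen.
Only trivial clopens (∅ and X) exist, so (X, τ) is connected.
Compute connected components by grouping points that agree on all clopens:
  component: {δ, ε, ζ}


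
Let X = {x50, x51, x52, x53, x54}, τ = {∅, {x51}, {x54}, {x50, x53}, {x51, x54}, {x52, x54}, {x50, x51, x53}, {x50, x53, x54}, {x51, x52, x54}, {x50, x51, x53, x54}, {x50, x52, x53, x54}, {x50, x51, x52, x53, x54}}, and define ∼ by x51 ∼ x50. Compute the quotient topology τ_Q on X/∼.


X/∼ = {[x50=x51], [x52], [x53], [x54]}; |τ_Q| = 6.

Equivalence classes: [x50=x51], [x52], [x53], [x54].
Quotient map π: X → X/∼ sends x50 ↦ [x50=x51], x51 ↦ [x50=x51], x52 ↦ [x52], x53 ↦ [x53], x54 ↦ [x54].
For each subset V ⊆ X/∼, compute π^{-1}(V) ⊆ X and check whether π^{-1}(V) ∈ τ. V is open in τ_Q iff π^{-1}(V) ∈ τ.
  V = {}: π^{-1}(V) = ∅ ∈ τ ✓.
  V = {[x50=x51]}: π^{-1}(V) = {x50, x51} ∉ τ ✗.
  V = {[x52]}: π^{-1}(V) = {x52} ∉ τ ✗.
  V = {[x50=x51], [x52]}: π^{-1}(V) = {x50, x51, x52} ∉ τ ✗.
  V = {[x53]}: π^{-1}(V) = {x53} ∉ τ ✗.
  V = {[x50=x51], [x53]}: π^{-1}(V) = {x50, x51, x53} ∈ τ ✓.
  V = {[x52], [x53]}: π^{-1}(V) = {x52, x53} ∉ τ ✗.
  V = {[x50=x51], [x52], [x53]}: π^{-1}(V) = {x50, x51, x52, x53} ∉ τ ✗.
  V = {[x54]}: π^{-1}(V) = {x54} ∈ τ ✓.
  V = {[x50=x51], [x54]}: π^{-1}(V) = {x50, x51, x54} ∉ τ ✗.
  V = {[x52], [x54]}: π^{-1}(V) = {x52, x54} ∈ τ ✓.
  V = {[x50=x51], [x52], [x54]}: π^{-1}(V) = {x50, x51, x52, x54} ∉ τ ✗.
  V = {[x53], [x54]}: π^{-1}(V) = {x53, x54} ∉ τ ✗.
  V = {[x50=x51], [x53], [x54]}: π^{-1}(V) = {x50, x51, x53, x54} ∈ τ ✓.
  V = {[x52], [x53], [x54]}: π^{-1}(V) = {x52, x53, x54} ∉ τ ✗.
  V = {[x50=x51], [x52], [x53], [x54]}: π^{-1}(V) = {x50, x51, x52, x53, x54} ∈ τ ✓.
Open sets in the quotient: τ_Q = {{}, {[x50=x51], [x53]}, {[x54]}, {[x52], [x54]}, {[x50=x51], [x53], [x54]}, {[x50=x51], [x52], [x53], [x54]}} (6 elements).


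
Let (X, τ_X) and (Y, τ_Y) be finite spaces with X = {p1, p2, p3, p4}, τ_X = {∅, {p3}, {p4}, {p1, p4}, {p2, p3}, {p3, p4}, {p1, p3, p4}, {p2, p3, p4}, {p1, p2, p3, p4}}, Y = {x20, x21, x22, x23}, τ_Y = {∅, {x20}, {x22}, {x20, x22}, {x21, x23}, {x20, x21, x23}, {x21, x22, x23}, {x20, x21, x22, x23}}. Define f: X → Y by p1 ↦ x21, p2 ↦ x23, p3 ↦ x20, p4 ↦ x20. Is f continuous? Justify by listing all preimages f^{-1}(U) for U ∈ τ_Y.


f is NOT continuous.

Compute f^{-1}(U) for each U ∈ τ_Y:
  U = ∅: f^{-1}(U) = ∅ ∈ τ_X ✓.
  U = {x20}: f^{-1}(U) = {p3, p4} ∈ τ_X ✓.
  U = {x22}: f^{-1}(U) = ∅ ∈ τ_X ✓.
  U = {x20, x22}: f^{-1}(U) = {p3, p4} ∈ τ_X ✓.
  U = {x21, x23}: f^{-1}(U) = {p1, p2} ∉ τ_X ✗.
  U = {x20, x21, x23}: f^{-1}(U) = {p1, p2, p3, p4} ∈ τ_X ✓.
  U = {x21, x22, x23}: f^{-1}(U) = {p1, p2} ∉ τ_X ✗.
  U = {x20, x21, x22, x23}: f^{-1}(U) = {p1, p2, p3, p4} ∈ τ_X ✓.
Found U = {x21, x23} with f^{-1}(U) = {p1, p2} not in τ_X. Therefore f is NOT continuous.


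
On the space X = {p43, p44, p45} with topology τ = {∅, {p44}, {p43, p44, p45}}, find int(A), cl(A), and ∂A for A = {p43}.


int(A) = ∅, cl(A) = {p43, p45}, ∂A = {p43, p45}.

Closed sets in (X, τ) are complements of opens:
  closed(X, τ) = {∅, {p43, p45}, {p43, p44, p45}}.
int(A) = ⋃ {U ∈ τ : U ⊆ A}. Opens contained in A: ∅.
Taking the union of these: int(A) = ∅.
cl(A) = ⋂ {C closed : A ⊆ C}. Closed sets containing A: {p43, p45}, {p43, p44, p45}.
Intersecting these: cl(A) = {p43, p45}.
∂A = cl(A) ∖ int(A) = {p43, p45} ∖ ∅ = {p43, p45}.


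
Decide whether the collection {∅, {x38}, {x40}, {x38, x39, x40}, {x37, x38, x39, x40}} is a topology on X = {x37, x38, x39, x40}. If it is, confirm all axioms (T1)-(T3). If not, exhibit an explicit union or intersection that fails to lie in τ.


τ is NOT a topology on X.

Axiom (T1): ∅ ∈ τ? Yes; X ∈ τ? Yes.
Axiom (T2/T3): check pairwise unions and intersections of members of τ.
Counterexample for (T2): {x38} ∪ {x40} = {x38, x40} ∉ τ. Therefore τ is NOT a topology.


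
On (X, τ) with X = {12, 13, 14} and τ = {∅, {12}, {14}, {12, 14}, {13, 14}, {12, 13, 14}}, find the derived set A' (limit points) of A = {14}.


A' = {13}

For each x ∈ X, list the open sets U ∈ τ with x ∈ U, then check whether U ∩ (A ∖ {x}) ≠ ∅ for every such U.
  x = 12: open {12} ∋ x has {12} ∩ (A ∖ {12}) = ∅, so x is NOT a limit point.
  x = 13: opens ∋ x are {13, 14}, {12, 13, 14}; each meets A ∖ {13}, so x IS a limit point.
  x = 14: open {14} ∋ x has {14} ∩ (A ∖ {14}) = ∅, so x is NOT a limit point.
Collecting: A' = {13}.


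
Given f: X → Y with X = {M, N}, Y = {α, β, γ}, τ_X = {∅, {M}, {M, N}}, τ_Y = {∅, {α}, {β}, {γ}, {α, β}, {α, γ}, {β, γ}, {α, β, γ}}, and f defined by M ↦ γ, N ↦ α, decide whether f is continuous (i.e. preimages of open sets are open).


f is NOT continuous.

Compute f^{-1}(U) for each U ∈ τ_Y:
  U = ∅: f^{-1}(U) = ∅ ∈ τ_X ✓.
  U = {α}: f^{-1}(U) = {N} ∉ τ_X ✗.
  U = {β}: f^{-1}(U) = ∅ ∈ τ_X ✓.
  U = {γ}: f^{-1}(U) = {M} ∈ τ_X ✓.
  U = {α, β}: f^{-1}(U) = {N} ∉ τ_X ✗.
  U = {α, γ}: f^{-1}(U) = {M, N} ∈ τ_X ✓.
  U = {β, γ}: f^{-1}(U) = {M} ∈ τ_X ✓.
  U = {α, β, γ}: f^{-1}(U) = {M, N} ∈ τ_X ✓.
Found U = {α} with f^{-1}(U) = {N} not in τ_X. Therefore f is NOT continuous.
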